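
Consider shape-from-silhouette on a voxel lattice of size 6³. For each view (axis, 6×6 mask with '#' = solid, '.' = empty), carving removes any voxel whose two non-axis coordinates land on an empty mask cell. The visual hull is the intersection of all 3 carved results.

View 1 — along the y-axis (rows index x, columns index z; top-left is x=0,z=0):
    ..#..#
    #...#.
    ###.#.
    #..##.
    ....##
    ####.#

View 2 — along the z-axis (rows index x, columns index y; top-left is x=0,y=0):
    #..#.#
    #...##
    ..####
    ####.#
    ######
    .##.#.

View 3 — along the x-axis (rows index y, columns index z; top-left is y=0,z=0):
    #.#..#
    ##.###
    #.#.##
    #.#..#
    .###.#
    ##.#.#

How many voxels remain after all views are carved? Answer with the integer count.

|visual hull| = 44

full grid |V| = 216
V1 y: intersect with XZ mask (18 set) -- 108 left
V2 z: intersect with XY mask (24 set) -- 70 left
V3 x: intersect with YZ mask (23 set) -- 44 left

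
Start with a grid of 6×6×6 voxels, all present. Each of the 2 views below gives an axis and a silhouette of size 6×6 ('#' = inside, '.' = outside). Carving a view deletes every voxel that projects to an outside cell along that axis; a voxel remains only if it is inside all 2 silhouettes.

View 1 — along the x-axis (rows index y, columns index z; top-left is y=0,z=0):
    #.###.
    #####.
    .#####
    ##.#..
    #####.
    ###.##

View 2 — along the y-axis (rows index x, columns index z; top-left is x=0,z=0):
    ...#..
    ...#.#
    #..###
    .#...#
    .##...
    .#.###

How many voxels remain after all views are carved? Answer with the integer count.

remaining voxels: 63

initial block: 6^3 = 216
carve view 1 (along x, YZ-mask fill 27/36): 162 voxels remain
carve view 2 (along y, XZ-mask fill 15/36): 63 voxels remain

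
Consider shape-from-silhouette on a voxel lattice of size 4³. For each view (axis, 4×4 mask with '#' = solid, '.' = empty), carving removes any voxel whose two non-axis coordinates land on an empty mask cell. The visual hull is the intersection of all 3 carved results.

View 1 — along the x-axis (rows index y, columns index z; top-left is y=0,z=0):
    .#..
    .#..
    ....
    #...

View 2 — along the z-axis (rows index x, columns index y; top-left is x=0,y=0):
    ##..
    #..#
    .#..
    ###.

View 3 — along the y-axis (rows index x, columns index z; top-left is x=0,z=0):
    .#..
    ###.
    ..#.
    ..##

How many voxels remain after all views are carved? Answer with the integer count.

start: 4×4×4 = 64 voxels
[1] x-view keeps 3 columns → grid now 12
[2] z-view keeps 8 columns → grid now 7
[3] y-view keeps 7 columns → grid now 4

|visual hull| = 4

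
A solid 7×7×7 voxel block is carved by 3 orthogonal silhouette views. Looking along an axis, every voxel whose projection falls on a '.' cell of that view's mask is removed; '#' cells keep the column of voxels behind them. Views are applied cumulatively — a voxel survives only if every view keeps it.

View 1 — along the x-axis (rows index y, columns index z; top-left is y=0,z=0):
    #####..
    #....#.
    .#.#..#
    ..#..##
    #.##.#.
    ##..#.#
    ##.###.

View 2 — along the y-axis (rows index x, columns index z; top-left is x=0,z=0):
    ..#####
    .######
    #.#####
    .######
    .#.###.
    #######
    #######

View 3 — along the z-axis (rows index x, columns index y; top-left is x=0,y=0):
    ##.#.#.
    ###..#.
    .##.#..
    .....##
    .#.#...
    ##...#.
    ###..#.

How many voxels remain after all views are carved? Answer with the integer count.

full grid |V| = 343
V1 x: intersect with YZ mask (26 set) -- 182 left
V2 y: intersect with XZ mask (41 set) -- 148 left
V3 z: intersect with XY mask (22 set) -- 62 left

|visual hull| = 62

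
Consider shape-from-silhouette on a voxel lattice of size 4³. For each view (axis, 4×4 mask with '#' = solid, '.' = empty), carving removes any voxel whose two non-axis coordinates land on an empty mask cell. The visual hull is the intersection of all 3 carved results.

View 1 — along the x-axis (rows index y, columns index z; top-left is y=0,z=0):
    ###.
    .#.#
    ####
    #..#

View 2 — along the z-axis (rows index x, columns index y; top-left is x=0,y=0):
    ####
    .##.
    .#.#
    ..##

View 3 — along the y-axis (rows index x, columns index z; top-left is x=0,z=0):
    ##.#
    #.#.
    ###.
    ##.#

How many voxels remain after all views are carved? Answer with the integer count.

start: 4×4×4 = 64 voxels
V1 x: intersect with YZ mask (11 set) -- 44 left
V2 z: intersect with XY mask (10 set) -- 27 left
V3 y: intersect with XZ mask (11 set) -- 18 left

18 voxels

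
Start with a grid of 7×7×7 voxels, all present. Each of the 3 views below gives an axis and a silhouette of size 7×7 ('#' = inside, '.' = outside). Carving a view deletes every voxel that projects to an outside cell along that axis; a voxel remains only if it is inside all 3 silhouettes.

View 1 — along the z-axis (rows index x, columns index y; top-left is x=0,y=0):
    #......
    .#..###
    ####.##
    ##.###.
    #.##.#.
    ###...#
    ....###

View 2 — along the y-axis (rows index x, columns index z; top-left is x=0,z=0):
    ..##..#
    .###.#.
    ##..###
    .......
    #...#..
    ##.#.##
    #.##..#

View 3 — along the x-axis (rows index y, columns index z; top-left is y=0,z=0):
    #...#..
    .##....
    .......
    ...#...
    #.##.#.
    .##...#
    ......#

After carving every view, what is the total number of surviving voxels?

before carving: 343 voxels (7×7×7)
[1] z-view keeps 27 columns → grid now 189
[2] y-view keeps 23 columns → grid now 89
[3] x-view keeps 13 columns → grid now 24

remaining voxels: 24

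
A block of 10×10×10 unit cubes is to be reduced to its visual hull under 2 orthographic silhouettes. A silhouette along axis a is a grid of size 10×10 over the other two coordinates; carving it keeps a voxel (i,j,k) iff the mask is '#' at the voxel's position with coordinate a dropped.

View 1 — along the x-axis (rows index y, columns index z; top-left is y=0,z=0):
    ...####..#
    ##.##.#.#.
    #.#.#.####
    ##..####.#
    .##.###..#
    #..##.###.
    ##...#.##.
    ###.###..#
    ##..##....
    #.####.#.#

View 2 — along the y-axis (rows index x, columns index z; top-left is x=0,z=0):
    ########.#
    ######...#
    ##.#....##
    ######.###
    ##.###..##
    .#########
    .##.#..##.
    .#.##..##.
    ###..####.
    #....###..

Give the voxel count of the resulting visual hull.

full grid |V| = 1000
step 1: project along x, AND mask (60/100) → |grid| = 600
step 2: project along y, AND mask (67/100) → |grid| = 401

|visual hull| = 401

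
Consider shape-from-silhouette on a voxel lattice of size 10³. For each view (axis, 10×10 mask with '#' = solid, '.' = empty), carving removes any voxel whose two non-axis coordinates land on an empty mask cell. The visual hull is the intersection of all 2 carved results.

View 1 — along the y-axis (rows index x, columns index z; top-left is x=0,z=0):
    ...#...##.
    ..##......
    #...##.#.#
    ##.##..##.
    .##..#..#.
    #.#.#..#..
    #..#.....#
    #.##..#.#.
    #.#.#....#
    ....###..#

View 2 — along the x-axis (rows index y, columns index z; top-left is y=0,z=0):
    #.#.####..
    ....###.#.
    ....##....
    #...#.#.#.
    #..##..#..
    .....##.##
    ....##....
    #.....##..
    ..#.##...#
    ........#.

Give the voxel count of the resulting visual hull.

remaining voxels: 138

before carving: 1000 voxels (10×10×10)
[1] y-view keeps 40 columns → grid now 400
[2] x-view keeps 34 columns → grid now 138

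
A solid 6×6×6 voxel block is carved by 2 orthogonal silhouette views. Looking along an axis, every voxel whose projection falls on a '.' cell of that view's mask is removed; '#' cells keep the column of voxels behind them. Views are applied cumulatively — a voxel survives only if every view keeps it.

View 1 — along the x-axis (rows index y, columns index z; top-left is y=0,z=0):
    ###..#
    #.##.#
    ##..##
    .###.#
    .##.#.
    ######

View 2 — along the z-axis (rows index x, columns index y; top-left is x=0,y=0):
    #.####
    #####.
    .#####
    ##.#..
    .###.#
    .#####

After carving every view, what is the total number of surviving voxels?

remaining voxels: 112

full grid |V| = 216
carve view 1 (along x, YZ-mask fill 25/36): 150 voxels remain
carve view 2 (along z, XY-mask fill 27/36): 112 voxels remain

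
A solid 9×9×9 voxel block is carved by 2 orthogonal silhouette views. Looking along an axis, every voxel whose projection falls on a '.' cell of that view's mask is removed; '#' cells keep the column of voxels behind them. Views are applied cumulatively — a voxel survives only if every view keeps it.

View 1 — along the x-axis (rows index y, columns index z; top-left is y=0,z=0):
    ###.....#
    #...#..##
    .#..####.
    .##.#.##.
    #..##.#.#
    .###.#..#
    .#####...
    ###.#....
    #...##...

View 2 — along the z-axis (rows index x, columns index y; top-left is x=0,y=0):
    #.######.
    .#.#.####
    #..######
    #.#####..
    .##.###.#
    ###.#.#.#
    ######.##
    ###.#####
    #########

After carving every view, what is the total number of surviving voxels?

full grid |V| = 729
carve view 1 (along x, YZ-mask fill 40/81): 360 voxels remain
carve view 2 (along z, XY-mask fill 63/81): 282 voxels remain

|visual hull| = 282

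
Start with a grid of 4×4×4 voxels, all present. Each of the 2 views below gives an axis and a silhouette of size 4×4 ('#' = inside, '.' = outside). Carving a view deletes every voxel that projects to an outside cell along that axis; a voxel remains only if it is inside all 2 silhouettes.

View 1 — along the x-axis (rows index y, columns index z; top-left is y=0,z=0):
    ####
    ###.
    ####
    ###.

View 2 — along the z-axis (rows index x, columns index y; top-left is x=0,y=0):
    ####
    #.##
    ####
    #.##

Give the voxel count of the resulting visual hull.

|visual hull| = 50

initial block: 4^3 = 64
carve view 1 (along x, YZ-mask fill 14/16): 56 voxels remain
carve view 2 (along z, XY-mask fill 14/16): 50 voxels remain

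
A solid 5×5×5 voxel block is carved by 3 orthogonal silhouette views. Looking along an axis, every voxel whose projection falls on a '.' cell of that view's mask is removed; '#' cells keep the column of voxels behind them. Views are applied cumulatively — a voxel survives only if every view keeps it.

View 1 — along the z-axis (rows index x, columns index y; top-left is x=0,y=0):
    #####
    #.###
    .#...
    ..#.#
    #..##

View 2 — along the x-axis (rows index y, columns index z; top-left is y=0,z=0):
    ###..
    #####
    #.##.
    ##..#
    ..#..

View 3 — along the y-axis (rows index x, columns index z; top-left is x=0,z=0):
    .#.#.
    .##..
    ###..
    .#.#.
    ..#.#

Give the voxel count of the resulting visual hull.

start: 5×5×5 = 125 voxels
  1. axis=2 (XY plane), |mask|=15  ⇒  voxels=75
  2. axis=0 (YZ plane), |mask|=15  ⇒  voxels=41
  3. axis=1 (XZ plane), |mask|=11  ⇒  voxels=17

|visual hull| = 17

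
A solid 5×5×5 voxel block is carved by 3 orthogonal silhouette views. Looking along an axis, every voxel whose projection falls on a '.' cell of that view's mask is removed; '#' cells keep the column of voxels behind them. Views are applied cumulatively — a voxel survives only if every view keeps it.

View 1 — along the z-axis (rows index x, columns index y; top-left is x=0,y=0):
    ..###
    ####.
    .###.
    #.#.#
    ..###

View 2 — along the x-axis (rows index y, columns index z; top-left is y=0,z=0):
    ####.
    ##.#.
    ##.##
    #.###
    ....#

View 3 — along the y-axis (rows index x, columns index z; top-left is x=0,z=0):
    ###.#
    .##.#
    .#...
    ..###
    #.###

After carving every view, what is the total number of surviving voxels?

start: 5×5×5 = 125 voxels
step 1: project along z, AND mask (16/25) → |grid| = 80
step 2: project along x, AND mask (16/25) → |grid| = 53
step 3: project along y, AND mask (15/25) → |grid| = 29

voxel count = 29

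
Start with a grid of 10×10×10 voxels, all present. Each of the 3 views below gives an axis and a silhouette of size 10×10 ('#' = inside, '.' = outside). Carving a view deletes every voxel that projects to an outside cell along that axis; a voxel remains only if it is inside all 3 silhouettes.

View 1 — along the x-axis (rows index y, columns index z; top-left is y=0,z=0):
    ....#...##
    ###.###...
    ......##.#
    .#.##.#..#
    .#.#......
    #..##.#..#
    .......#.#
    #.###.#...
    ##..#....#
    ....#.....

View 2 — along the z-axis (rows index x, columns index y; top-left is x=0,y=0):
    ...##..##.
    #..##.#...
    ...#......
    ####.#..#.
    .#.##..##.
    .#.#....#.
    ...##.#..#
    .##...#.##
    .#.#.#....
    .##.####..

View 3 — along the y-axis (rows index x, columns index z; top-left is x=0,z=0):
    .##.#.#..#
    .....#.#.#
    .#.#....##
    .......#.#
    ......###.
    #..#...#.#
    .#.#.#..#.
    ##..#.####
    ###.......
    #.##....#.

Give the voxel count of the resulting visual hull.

voxel count = 63

full grid |V| = 1000
after view 1 [x-axis, 36 of 100 cells solid] → remaining = 360
after view 2 [z-axis, 41 of 100 cells solid] → remaining = 161
after view 3 [y-axis, 39 of 100 cells solid] → remaining = 63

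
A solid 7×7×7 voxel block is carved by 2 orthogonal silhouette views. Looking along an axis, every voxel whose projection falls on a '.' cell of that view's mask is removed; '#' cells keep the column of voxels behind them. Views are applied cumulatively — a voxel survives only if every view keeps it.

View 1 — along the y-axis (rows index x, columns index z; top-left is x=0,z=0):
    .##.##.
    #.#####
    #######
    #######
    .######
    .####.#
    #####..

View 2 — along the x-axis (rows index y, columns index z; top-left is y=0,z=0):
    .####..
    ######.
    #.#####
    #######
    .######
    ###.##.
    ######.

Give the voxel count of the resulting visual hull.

235 voxels

full grid |V| = 343
[1] y-view keeps 40 columns → grid now 280
[2] x-view keeps 40 columns → grid now 235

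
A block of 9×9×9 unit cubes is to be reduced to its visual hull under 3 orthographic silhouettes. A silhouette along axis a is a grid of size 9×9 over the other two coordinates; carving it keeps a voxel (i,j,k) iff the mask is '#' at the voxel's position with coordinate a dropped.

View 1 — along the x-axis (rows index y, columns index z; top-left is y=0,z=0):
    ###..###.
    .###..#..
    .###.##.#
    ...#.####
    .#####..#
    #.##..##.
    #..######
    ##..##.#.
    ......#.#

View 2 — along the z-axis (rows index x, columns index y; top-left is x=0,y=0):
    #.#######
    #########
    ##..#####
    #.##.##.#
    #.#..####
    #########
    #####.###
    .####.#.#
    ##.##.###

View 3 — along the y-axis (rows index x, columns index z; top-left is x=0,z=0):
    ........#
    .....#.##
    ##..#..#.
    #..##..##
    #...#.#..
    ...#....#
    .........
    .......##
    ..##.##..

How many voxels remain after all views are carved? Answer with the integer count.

before carving: 729 voxels (9×9×9)
after view 1 [x-axis, 46 of 81 cells solid] → remaining = 414
after view 2 [z-axis, 66 of 81 cells solid] → remaining = 337
after view 3 [y-axis, 24 of 81 cells solid] → remaining = 98

voxel count = 98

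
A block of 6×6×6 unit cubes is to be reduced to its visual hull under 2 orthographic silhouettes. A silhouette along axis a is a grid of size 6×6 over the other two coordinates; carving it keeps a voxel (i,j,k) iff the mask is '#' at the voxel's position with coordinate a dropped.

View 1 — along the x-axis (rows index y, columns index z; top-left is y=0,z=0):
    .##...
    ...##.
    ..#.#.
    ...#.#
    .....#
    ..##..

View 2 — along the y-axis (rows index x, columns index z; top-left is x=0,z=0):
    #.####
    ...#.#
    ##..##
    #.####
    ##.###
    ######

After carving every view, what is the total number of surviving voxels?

remaining voxels: 49

full grid |V| = 216
after view 1 [x-axis, 11 of 36 cells solid] → remaining = 66
after view 2 [y-axis, 27 of 36 cells solid] → remaining = 49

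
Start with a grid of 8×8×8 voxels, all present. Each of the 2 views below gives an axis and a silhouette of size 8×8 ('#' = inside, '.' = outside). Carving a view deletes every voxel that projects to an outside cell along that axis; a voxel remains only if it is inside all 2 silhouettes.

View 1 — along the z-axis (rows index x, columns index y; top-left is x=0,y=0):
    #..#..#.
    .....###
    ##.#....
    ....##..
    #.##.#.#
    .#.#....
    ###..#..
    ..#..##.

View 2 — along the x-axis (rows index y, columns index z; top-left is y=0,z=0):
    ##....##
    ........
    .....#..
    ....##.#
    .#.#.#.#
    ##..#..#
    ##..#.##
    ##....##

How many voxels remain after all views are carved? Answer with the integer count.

78 voxels

start: 8×8×8 = 512 voxels
V1 z: intersect with XY mask (25 set) -- 200 left
V2 x: intersect with YZ mask (25 set) -- 78 left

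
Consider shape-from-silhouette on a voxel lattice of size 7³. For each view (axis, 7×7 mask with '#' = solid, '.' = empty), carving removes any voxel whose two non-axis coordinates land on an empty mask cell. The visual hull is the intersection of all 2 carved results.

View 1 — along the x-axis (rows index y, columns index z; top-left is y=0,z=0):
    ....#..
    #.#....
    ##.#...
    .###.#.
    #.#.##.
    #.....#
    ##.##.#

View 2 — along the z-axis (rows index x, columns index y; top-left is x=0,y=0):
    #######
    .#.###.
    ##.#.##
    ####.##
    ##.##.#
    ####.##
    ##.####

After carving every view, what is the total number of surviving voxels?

voxel count = 115

initial block: 7^3 = 343
carve view 1 (along x, YZ-mask fill 21/49): 147 voxels remain
carve view 2 (along z, XY-mask fill 39/49): 115 voxels remain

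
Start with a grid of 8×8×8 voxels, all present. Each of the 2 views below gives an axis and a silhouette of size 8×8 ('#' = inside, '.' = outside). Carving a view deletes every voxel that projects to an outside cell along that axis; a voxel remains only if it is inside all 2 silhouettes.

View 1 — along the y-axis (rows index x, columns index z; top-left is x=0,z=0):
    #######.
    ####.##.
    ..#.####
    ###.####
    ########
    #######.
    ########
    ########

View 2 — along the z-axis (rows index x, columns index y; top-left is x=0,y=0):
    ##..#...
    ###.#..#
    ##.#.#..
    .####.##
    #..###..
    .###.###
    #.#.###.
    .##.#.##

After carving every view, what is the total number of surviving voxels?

initial block: 8^3 = 512
  1. axis=1 (XZ plane), |mask|=56  ⇒  voxels=448
  2. axis=2 (XY plane), |mask|=38  ⇒  voxels=267

remaining voxels: 267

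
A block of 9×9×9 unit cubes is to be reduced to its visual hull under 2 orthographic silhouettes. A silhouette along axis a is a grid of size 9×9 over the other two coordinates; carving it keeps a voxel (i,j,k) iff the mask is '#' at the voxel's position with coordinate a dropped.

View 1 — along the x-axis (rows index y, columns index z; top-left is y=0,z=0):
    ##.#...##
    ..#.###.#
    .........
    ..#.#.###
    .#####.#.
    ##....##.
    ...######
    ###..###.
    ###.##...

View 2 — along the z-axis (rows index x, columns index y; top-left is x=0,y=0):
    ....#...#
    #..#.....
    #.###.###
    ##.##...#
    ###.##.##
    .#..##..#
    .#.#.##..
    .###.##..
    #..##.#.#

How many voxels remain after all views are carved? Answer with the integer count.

|visual hull| = 198

start: 9×9×9 = 729 voxels
[1] x-view keeps 42 columns → grid now 378
[2] z-view keeps 41 columns → grid now 198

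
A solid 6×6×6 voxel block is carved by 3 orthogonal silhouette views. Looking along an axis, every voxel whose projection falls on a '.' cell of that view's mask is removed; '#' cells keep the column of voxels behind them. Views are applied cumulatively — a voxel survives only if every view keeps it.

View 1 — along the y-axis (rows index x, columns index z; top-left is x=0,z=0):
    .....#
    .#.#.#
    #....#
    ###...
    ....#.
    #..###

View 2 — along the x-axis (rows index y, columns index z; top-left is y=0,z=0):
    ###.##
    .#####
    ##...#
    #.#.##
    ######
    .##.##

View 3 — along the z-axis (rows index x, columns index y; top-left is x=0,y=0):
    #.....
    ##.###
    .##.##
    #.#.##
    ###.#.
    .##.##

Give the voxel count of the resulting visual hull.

42 voxels

initial block: 6^3 = 216
  1. axis=1 (XZ plane), |mask|=14  ⇒  voxels=84
  2. axis=0 (YZ plane), |mask|=27  ⇒  voxels=65
  3. axis=2 (XY plane), |mask|=22  ⇒  voxels=42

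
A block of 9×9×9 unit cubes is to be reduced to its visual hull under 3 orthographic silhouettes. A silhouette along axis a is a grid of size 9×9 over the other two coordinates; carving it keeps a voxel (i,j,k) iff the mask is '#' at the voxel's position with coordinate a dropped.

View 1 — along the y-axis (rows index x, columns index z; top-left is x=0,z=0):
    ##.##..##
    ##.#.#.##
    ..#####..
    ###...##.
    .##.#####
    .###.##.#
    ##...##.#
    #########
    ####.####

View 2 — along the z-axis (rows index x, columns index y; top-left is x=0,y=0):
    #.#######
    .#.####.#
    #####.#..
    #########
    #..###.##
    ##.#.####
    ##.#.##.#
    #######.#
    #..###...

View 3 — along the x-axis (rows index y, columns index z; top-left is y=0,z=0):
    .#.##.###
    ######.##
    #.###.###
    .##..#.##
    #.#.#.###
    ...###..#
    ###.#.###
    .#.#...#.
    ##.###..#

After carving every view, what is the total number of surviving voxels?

start: 9×9×9 = 729 voxels
  1. axis=1 (XZ plane), |mask|=57  ⇒  voxels=513
  2. axis=2 (XY plane), |mask|=60  ⇒  voxels=377
  3. axis=0 (YZ plane), |mask|=52  ⇒  voxels=241

|visual hull| = 241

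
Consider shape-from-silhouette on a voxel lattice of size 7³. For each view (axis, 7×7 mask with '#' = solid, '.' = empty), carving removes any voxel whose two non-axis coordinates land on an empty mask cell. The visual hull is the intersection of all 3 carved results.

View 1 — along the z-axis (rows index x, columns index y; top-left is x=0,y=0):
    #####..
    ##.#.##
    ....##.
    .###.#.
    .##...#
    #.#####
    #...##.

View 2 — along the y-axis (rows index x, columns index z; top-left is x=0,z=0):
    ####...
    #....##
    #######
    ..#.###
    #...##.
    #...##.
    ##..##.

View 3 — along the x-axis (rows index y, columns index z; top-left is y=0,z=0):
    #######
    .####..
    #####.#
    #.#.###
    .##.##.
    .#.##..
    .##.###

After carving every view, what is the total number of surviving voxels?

start: 7×7×7 = 343 voxels
carve view 1 (along z, XY-mask fill 28/49): 196 voxels remain
carve view 2 (along y, XZ-mask fill 28/49): 104 voxels remain
carve view 3 (along x, YZ-mask fill 34/49): 67 voxels remain

|visual hull| = 67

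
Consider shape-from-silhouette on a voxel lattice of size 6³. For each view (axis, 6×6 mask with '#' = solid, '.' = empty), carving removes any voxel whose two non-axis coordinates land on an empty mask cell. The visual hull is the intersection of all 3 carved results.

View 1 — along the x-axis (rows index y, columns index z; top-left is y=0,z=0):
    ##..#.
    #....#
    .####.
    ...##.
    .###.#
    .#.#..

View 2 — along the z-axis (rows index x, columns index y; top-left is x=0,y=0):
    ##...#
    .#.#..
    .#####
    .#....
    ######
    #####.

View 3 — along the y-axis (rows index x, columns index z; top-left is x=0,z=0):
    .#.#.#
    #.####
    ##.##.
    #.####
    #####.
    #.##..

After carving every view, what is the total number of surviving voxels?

voxel count = 42

before carving: 216 voxels (6×6×6)
carve view 1 (along x, YZ-mask fill 17/36): 102 voxels remain
carve view 2 (along z, XY-mask fill 22/36): 59 voxels remain
carve view 3 (along y, XZ-mask fill 25/36): 42 voxels remain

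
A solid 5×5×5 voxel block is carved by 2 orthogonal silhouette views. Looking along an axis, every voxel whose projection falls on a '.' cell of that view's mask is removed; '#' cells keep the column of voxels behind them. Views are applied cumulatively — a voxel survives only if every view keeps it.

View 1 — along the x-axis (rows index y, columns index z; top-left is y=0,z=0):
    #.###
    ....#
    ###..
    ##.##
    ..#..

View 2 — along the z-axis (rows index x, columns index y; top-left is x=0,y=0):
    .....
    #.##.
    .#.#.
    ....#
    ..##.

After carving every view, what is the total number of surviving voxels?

before carving: 125 voxels (5×5×5)
V1 x: intersect with YZ mask (13 set) -- 65 left
V2 z: intersect with XY mask (8 set) -- 24 left

remaining voxels: 24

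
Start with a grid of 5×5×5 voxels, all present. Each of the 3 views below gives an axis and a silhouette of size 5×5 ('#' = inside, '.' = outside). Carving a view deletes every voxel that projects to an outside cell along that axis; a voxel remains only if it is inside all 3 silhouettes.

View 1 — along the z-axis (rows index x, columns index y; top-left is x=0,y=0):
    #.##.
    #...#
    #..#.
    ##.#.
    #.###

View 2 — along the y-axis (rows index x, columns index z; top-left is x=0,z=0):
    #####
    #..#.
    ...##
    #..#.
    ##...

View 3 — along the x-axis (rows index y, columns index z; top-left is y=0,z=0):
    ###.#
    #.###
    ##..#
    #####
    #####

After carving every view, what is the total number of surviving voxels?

start: 5×5×5 = 125 voxels
carve view 1 (along z, XY-mask fill 14/25): 70 voxels remain
carve view 2 (along y, XZ-mask fill 13/25): 37 voxels remain
carve view 3 (along x, YZ-mask fill 21/25): 31 voxels remain

|visual hull| = 31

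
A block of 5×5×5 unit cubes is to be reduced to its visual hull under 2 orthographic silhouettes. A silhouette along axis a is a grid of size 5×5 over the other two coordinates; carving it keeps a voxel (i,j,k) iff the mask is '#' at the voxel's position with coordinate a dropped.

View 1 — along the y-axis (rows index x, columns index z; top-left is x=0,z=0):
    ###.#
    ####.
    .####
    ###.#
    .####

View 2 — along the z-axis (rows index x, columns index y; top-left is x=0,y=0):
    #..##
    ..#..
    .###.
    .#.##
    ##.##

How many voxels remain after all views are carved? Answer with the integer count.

start: 5×5×5 = 125 voxels
[1] y-view keeps 20 columns → grid now 100
[2] z-view keeps 14 columns → grid now 56

56 voxels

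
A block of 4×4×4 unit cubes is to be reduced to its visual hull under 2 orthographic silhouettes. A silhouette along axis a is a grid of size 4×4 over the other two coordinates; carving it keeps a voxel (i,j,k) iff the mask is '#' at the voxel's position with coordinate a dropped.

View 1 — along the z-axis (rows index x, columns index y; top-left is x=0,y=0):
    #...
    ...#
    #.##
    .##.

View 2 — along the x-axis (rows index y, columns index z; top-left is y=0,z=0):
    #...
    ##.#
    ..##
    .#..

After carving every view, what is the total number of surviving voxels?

voxel count = 11

full grid |V| = 64
carve view 1 (along z, XY-mask fill 7/16): 28 voxels remain
carve view 2 (along x, YZ-mask fill 7/16): 11 voxels remain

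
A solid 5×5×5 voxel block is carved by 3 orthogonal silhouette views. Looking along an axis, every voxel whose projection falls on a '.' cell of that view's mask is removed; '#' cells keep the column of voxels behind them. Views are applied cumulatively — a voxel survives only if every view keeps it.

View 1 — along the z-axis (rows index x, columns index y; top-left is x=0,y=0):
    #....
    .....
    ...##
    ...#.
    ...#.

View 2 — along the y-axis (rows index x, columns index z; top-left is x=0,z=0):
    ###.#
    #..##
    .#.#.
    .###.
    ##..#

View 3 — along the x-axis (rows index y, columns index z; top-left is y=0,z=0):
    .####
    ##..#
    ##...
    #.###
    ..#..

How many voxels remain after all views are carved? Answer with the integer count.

remaining voxels: 8

start: 5×5×5 = 125 voxels
[1] z-view keeps 5 columns → grid now 25
[2] y-view keeps 15 columns → grid now 14
[3] x-view keeps 14 columns → grid now 8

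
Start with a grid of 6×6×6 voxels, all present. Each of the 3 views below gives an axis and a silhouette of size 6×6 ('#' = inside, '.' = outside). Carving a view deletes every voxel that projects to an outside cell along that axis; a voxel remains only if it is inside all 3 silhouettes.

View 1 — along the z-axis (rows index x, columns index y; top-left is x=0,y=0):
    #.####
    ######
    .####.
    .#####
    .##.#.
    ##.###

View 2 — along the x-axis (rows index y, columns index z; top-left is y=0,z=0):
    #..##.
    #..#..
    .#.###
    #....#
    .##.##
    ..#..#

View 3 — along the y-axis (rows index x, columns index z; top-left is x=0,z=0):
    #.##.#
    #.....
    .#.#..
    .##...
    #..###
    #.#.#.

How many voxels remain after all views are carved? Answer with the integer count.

remaining voxels: 35

initial block: 6^3 = 216
after view 1 [z-axis, 28 of 36 cells solid] → remaining = 168
after view 2 [x-axis, 17 of 36 cells solid] → remaining = 81
after view 3 [y-axis, 16 of 36 cells solid] → remaining = 35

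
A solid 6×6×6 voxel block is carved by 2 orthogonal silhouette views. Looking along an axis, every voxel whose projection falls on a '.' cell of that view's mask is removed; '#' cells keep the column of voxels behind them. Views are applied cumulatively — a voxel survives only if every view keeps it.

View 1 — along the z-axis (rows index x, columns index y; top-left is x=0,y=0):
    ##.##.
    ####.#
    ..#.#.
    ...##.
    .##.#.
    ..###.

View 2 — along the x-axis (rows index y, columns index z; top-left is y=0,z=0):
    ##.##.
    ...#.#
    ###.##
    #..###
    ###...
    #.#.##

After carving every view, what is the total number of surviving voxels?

voxel count = 69

initial block: 6^3 = 216
[1] z-view keeps 19 columns → grid now 114
[2] x-view keeps 22 columns → grid now 69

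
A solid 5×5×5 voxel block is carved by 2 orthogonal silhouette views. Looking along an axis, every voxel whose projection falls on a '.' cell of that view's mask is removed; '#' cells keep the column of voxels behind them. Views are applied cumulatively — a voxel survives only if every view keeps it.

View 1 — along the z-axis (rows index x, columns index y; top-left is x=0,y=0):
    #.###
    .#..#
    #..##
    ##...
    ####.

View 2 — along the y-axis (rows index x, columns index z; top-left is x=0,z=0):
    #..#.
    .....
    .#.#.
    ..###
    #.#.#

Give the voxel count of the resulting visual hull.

remaining voxels: 32

initial block: 5^3 = 125
V1 z: intersect with XY mask (15 set) -- 75 left
V2 y: intersect with XZ mask (10 set) -- 32 left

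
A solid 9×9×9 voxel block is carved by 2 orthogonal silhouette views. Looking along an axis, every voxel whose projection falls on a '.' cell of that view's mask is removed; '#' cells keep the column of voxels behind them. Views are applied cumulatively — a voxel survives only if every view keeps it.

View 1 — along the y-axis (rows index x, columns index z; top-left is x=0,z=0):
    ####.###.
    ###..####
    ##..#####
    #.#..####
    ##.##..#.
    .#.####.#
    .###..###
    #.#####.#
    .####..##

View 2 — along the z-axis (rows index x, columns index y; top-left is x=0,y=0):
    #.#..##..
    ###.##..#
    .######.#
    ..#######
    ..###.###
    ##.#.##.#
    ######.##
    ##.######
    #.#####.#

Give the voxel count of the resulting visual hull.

373 voxels

before carving: 729 voxels (9×9×9)
V1 y: intersect with XZ mask (57 set) -- 513 left
V2 z: intersect with XY mask (59 set) -- 373 left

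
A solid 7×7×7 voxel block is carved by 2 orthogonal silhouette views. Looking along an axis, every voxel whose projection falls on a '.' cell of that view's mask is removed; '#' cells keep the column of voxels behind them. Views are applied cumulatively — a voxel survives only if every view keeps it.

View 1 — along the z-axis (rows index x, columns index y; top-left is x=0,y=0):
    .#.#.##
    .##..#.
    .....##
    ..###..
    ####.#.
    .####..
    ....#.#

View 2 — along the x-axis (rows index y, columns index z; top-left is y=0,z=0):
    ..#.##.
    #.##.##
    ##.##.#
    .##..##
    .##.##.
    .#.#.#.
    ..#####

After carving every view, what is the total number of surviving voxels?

initial block: 7^3 = 343
V1 z: intersect with XY mask (23 set) -- 161 left
V2 x: intersect with YZ mask (29 set) -- 98 left

voxel count = 98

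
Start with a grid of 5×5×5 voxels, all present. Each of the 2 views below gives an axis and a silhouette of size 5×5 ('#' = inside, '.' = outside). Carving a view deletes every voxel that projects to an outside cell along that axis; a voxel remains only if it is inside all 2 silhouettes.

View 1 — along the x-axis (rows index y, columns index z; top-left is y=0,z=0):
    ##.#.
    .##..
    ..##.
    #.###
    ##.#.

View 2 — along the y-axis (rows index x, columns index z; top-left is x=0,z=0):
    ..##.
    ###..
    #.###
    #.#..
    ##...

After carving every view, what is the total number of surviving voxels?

|visual hull| = 39

before carving: 125 voxels (5×5×5)
V1 x: intersect with YZ mask (14 set) -- 70 left
V2 y: intersect with XZ mask (13 set) -- 39 left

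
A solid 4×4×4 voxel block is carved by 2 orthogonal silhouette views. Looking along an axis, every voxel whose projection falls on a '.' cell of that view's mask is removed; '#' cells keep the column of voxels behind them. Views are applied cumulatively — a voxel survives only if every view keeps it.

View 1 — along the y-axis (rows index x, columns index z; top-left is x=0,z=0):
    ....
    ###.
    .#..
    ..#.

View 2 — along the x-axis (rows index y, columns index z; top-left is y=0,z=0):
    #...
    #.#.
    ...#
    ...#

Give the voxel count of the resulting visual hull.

initial block: 4^3 = 64
after view 1 [y-axis, 5 of 16 cells solid] → remaining = 20
after view 2 [x-axis, 5 of 16 cells solid] → remaining = 4

|visual hull| = 4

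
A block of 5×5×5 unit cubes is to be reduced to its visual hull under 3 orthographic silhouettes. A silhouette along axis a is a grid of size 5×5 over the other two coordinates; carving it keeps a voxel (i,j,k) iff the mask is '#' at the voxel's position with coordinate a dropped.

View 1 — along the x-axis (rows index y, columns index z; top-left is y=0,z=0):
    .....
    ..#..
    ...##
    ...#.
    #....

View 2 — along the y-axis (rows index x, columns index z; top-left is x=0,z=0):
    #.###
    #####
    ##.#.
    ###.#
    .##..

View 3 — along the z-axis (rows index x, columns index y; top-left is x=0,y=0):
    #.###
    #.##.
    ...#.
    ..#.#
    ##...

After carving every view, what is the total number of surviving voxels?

before carving: 125 voxels (5×5×5)
  1. axis=0 (YZ plane), |mask|=5  ⇒  voxels=25
  2. axis=1 (XZ plane), |mask|=18  ⇒  voxels=17
  3. axis=2 (XY plane), |mask|=12  ⇒  voxels=11

11 voxels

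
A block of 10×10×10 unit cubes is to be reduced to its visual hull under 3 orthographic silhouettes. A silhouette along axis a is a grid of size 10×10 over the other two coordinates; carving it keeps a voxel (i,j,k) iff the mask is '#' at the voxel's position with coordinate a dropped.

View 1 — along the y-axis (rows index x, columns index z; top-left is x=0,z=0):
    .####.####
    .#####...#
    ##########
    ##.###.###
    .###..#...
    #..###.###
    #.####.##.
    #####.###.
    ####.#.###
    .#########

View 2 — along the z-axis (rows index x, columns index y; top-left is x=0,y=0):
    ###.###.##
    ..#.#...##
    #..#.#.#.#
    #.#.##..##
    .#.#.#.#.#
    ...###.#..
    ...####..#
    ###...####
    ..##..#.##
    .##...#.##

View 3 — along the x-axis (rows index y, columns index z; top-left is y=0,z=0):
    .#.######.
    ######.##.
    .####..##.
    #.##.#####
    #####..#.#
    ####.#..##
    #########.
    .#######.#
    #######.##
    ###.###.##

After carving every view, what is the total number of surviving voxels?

voxel count = 322

initial block: 10^3 = 1000
carve view 1 (along y, XZ-mask fill 75/100): 750 voxels remain
carve view 2 (along z, XY-mask fill 54/100): 410 voxels remain
carve view 3 (along x, YZ-mask fill 77/100): 322 voxels remain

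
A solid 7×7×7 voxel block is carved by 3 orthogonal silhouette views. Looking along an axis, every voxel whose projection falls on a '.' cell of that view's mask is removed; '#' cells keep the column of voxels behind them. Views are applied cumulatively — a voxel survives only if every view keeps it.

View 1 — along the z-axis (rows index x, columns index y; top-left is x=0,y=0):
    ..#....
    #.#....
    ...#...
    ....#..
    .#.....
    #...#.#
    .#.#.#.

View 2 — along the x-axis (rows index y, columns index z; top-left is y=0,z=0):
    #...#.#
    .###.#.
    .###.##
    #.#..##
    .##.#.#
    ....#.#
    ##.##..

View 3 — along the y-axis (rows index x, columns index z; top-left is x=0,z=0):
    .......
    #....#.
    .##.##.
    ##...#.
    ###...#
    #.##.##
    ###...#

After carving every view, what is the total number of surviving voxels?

19 voxels

start: 7×7×7 = 343 voxels
[1] z-view keeps 12 columns → grid now 84
[2] x-view keeps 26 columns → grid now 46
[3] y-view keeps 22 columns → grid now 19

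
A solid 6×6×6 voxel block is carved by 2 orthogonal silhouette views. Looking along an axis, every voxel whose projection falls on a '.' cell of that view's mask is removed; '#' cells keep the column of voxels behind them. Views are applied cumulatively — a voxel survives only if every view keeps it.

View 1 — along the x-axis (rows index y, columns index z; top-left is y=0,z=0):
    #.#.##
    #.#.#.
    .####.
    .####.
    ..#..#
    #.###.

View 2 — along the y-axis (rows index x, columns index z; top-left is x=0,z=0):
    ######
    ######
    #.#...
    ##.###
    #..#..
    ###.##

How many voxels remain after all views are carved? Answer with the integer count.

|visual hull| = 90

initial block: 6^3 = 216
step 1: project along x, AND mask (21/36) → |grid| = 126
step 2: project along y, AND mask (26/36) → |grid| = 90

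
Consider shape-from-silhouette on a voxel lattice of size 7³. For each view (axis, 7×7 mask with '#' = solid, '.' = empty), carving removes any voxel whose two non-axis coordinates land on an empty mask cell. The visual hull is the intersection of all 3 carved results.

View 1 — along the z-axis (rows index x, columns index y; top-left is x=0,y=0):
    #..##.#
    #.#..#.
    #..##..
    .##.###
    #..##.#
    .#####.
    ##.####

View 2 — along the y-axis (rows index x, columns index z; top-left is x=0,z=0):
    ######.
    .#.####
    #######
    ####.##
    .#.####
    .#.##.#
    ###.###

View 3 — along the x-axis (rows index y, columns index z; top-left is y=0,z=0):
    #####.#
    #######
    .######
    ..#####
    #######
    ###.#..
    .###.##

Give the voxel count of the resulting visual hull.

full grid |V| = 343
after view 1 [z-axis, 30 of 49 cells solid] → remaining = 210
after view 2 [y-axis, 39 of 49 cells solid] → remaining = 166
after view 3 [x-axis, 40 of 49 cells solid] → remaining = 136

|visual hull| = 136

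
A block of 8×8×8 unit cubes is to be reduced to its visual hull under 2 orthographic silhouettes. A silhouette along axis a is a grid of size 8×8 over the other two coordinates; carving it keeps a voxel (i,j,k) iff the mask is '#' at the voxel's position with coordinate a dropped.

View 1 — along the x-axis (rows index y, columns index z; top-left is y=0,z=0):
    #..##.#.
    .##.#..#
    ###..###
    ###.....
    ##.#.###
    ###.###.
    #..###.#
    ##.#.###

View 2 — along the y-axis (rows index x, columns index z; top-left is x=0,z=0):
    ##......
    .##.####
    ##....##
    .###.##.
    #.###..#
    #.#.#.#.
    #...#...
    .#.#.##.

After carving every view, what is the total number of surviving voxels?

voxel count = 164

initial block: 8^3 = 512
  1. axis=0 (YZ plane), |mask|=40  ⇒  voxels=320
  2. axis=1 (XZ plane), |mask|=32  ⇒  voxels=164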